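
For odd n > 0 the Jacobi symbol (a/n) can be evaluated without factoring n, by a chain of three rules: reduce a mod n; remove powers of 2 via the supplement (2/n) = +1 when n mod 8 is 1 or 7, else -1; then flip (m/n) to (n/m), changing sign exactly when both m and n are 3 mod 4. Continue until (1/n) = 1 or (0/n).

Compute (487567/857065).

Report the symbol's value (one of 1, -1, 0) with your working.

-1

reciprocity: (487567/857065) = +1·(857065/487567) since 487567 mod 4 = 3, 857065 mod 4 = 1; sign now +1
(857065/487567) = (369498/487567)   [reduce mod 487567]
369498 = 2^1·184749; (2/487567) = +1 since 487567 mod 8 = 7, so (369498/487567) = (+1)^1·(184749/487567); sign now +1
reciprocity: (184749/487567) = +1·(487567/184749) since 184749 mod 4 = 1, 487567 mod 4 = 3; sign now +1
(487567/184749) = (118069/184749)   [reduce mod 184749]
reciprocity: (118069/184749) = +1·(184749/118069) since 118069 mod 4 = 1, 184749 mod 4 = 1; sign now +1
(184749/118069) = (66680/118069)   [reduce mod 118069]
66680 = 2^3·8335; (2/118069) = -1 since 118069 mod 8 = 5, so (66680/118069) = (-1)^3·(8335/118069); sign now -1
reciprocity: (8335/118069) = +1·(118069/8335) since 8335 mod 4 = 3, 118069 mod 4 = 1; sign now -1
(118069/8335) = (1379/8335)   [reduce mod 8335]
reciprocity: (1379/8335) = -1·(8335/1379) since 1379 mod 4 = 3, 8335 mod 4 = 3; sign now +1
(8335/1379) = (61/1379)   [reduce mod 1379]
reciprocity: (61/1379) = +1·(1379/61) since 61 mod 4 = 1, 1379 mod 4 = 3; sign now +1
(1379/61) = (37/61)   [reduce mod 61]
reciprocity: (37/61) = +1·(61/37) since 37 mod 4 = 1, 61 mod 4 = 1; sign now +1
(61/37) = (24/37)   [reduce mod 37]
24 = 2^3·3; (2/37) = -1 since 37 mod 8 = 5, so (24/37) = (-1)^3·(3/37); sign now -1
reciprocity: (3/37) = +1·(37/3) since 3 mod 4 = 3, 37 mod 4 = 1; sign now -1
(37/3) = (1/3)   [reduce mod 3]
(1/3) = 1; final value = sign = -1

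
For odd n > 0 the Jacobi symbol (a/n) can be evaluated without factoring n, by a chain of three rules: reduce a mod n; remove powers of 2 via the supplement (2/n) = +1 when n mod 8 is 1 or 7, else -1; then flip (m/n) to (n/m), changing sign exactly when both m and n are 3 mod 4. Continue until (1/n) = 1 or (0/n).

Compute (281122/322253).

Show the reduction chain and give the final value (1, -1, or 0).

1

281122 = 2^1·140561; (2/322253) = -1 since 322253 mod 8 = 5, so (281122/322253) = (-1)^1·(140561/322253); sign now -1
reciprocity: (140561/322253) = +1·(322253/140561) since 140561 mod 4 = 1, 322253 mod 4 = 1; sign now -1
(322253/140561) = (41131/140561)   [reduce mod 140561]
reciprocity: (41131/140561) = +1·(140561/41131) since 41131 mod 4 = 3, 140561 mod 4 = 1; sign now -1
(140561/41131) = (17168/41131)   [reduce mod 41131]
17168 = 2^4·1073; (2/41131) = -1 since 41131 mod 8 = 3, so (17168/41131) = (-1)^4·(1073/41131); sign now -1
reciprocity: (1073/41131) = +1·(41131/1073) since 1073 mod 4 = 1, 41131 mod 4 = 3; sign now -1
(41131/1073) = (357/1073)   [reduce mod 1073]
reciprocity: (357/1073) = +1·(1073/357) since 357 mod 4 = 1, 1073 mod 4 = 1; sign now -1
(1073/357) = (2/357)   [reduce mod 357]
2 = 2^1·1; (2/357) = -1 since 357 mod 8 = 5, so (2/357) = (-1)^1·(1/357); sign now +1
(1/357) = 1; final value = sign = +1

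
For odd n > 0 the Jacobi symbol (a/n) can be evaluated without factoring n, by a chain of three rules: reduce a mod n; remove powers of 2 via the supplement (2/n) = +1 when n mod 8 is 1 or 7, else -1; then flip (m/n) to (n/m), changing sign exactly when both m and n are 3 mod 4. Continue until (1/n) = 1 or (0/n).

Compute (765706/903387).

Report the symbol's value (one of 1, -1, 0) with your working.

1

765706 = 2^1·382853; (2/903387) = -1 since 903387 mod 8 = 3, so (765706/903387) = (-1)^1·(382853/903387); sign now -1
reciprocity: (382853/903387) = +1·(903387/382853) since 382853 mod 4 = 1, 903387 mod 4 = 3; sign now -1
(903387/382853) = (137681/382853)   [reduce mod 382853]
reciprocity: (137681/382853) = +1·(382853/137681) since 137681 mod 4 = 1, 382853 mod 4 = 1; sign now -1
(382853/137681) = (107491/137681)   [reduce mod 137681]
reciprocity: (107491/137681) = +1·(137681/107491) since 107491 mod 4 = 3, 137681 mod 4 = 1; sign now -1
(137681/107491) = (30190/107491)   [reduce mod 107491]
30190 = 2^1·15095; (2/107491) = -1 since 107491 mod 8 = 3, so (30190/107491) = (-1)^1·(15095/107491); sign now +1
reciprocity: (15095/107491) = -1·(107491/15095) since 15095 mod 4 = 3, 107491 mod 4 = 3; sign now -1
(107491/15095) = (1826/15095)   [reduce mod 15095]
1826 = 2^1·913; (2/15095) = +1 since 15095 mod 8 = 7, so (1826/15095) = (+1)^1·(913/15095); sign now -1
reciprocity: (913/15095) = +1·(15095/913) since 913 mod 4 = 1, 15095 mod 4 = 3; sign now -1
(15095/913) = (487/913)   [reduce mod 913]
reciprocity: (487/913) = +1·(913/487) since 487 mod 4 = 3, 913 mod 4 = 1; sign now -1
(913/487) = (426/487)   [reduce mod 487]
426 = 2^1·213; (2/487) = +1 since 487 mod 8 = 7, so (426/487) = (+1)^1·(213/487); sign now -1
reciprocity: (213/487) = +1·(487/213) since 213 mod 4 = 1, 487 mod 4 = 3; sign now -1
(487/213) = (61/213)   [reduce mod 213]
reciprocity: (61/213) = +1·(213/61) since 61 mod 4 = 1, 213 mod 4 = 1; sign now -1
(213/61) = (30/61)   [reduce mod 61]
30 = 2^1·15; (2/61) = -1 since 61 mod 8 = 5, so (30/61) = (-1)^1·(15/61); sign now +1
reciprocity: (15/61) = +1·(61/15) since 15 mod 4 = 3, 61 mod 4 = 1; sign now +1
(61/15) = (1/15)   [reduce mod 15]
(1/15) = 1; final value = sign = +1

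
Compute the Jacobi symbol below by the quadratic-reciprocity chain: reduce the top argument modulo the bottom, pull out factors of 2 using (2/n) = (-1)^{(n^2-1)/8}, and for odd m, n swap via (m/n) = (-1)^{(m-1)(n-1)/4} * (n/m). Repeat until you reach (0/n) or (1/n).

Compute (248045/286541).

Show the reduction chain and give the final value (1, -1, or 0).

-1

flip (248045/286541) -> (286541/248045): both odd, 248045 mod 4 = 1, 286541 mod 4 = 1, so the flip contributes +1; sign now +1
(286541/248045): 286541 mod 248045 = 38496, so (286541/248045) = (38496/248045)
factor out 2^5: 38496 = 2^5·1203; with 248045 mod 8 = 5, (2/248045) = -1; sign now -1; continue with (1203/248045)
flip (1203/248045) -> (248045/1203): both odd, 1203 mod 4 = 3, 248045 mod 4 = 1, so the flip contributes +1; sign now -1
(248045/1203): 248045 mod 1203 = 227, so (248045/1203) = (227/1203)
flip (227/1203) -> (1203/227): both odd, 227 mod 4 = 3, 1203 mod 4 = 3, so the flip contributes -1; sign now +1
(1203/227): 1203 mod 227 = 68, so (1203/227) = (68/227)
factor out 2^2: 68 = 2^2·17; with 227 mod 8 = 3, (2/227) = -1; sign now +1; continue with (17/227)
flip (17/227) -> (227/17): both odd, 17 mod 4 = 1, 227 mod 4 = 3, so the flip contributes +1; sign now +1
(227/17): 227 mod 17 = 6, so (227/17) = (6/17)
factor out 2^1: 6 = 2^1·3; with 17 mod 8 = 1, (2/17) = +1; sign now +1; continue with (3/17)
flip (3/17) -> (17/3): both odd, 3 mod 4 = 3, 17 mod 4 = 1, so the flip contributes +1; sign now +1
(17/3): 17 mod 3 = 2, so (17/3) = (2/3)
factor out 2^1: 2 = 2^1·1; with 3 mod 8 = 3, (2/3) = -1; sign now -1; continue with (1/3)
reached (1/3) = 1, so the symbol is -1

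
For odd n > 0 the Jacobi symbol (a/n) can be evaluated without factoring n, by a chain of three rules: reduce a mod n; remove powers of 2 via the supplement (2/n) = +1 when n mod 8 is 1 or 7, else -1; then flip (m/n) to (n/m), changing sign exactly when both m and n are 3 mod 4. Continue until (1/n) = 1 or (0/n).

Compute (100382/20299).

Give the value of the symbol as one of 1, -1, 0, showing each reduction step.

0

(100382/20299): 100382 mod 20299 = 19186, so (100382/20299) = (19186/20299)
factor out 2^1: 19186 = 2^1·9593; with 20299 mod 8 = 3, (2/20299) = -1; sign now -1; continue with (9593/20299)
flip (9593/20299) -> (20299/9593): both odd, 9593 mod 4 = 1, 20299 mod 4 = 3, so the flip contributes +1; sign now -1
(20299/9593): 20299 mod 9593 = 1113, so (20299/9593) = (1113/9593)
flip (1113/9593) -> (9593/1113): both odd, 1113 mod 4 = 1, 9593 mod 4 = 1, so the flip contributes +1; sign now -1
(9593/1113): 9593 mod 1113 = 689, so (9593/1113) = (689/1113)
flip (689/1113) -> (1113/689): both odd, 689 mod 4 = 1, 1113 mod 4 = 1, so the flip contributes +1; sign now -1
(1113/689): 1113 mod 689 = 424, so (1113/689) = (424/689)
factor out 2^3: 424 = 2^3·53; with 689 mod 8 = 1, (2/689) = +1; sign now -1; continue with (53/689)
flip (53/689) -> (689/53): both odd, 53 mod 4 = 1, 689 mod 4 = 1, so the flip contributes +1; sign now -1
(689/53): 689 mod 53 = 0, so (689/53) = (0/53)
reached (0/53); gcd(a, n) > 1, so (0/53) = 0 and the symbol is 0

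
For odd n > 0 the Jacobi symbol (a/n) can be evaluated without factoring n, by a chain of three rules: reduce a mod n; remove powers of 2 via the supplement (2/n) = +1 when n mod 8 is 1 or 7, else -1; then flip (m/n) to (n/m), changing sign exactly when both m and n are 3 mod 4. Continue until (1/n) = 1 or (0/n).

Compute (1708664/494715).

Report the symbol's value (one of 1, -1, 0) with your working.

1

(1708664/494715): 1708664 mod 494715 = 224519, so (1708664/494715) = (224519/494715)
flip (224519/494715) -> (494715/224519): both odd, 224519 mod 4 = 3, 494715 mod 4 = 3, so the flip contributes -1; sign now -1
(494715/224519): 494715 mod 224519 = 45677, so (494715/224519) = (45677/224519)
flip (45677/224519) -> (224519/45677): both odd, 45677 mod 4 = 1, 224519 mod 4 = 3, so the flip contributes +1; sign now -1
(224519/45677): 224519 mod 45677 = 41811, so (224519/45677) = (41811/45677)
flip (41811/45677) -> (45677/41811): both odd, 41811 mod 4 = 3, 45677 mod 4 = 1, so the flip contributes +1; sign now -1
(45677/41811): 45677 mod 41811 = 3866, so (45677/41811) = (3866/41811)
factor out 2^1: 3866 = 2^1·1933; with 41811 mod 8 = 3, (2/41811) = -1; sign now +1; continue with (1933/41811)
flip (1933/41811) -> (41811/1933): both odd, 1933 mod 4 = 1, 41811 mod 4 = 3, so the flip contributes +1; sign now +1
(41811/1933): 41811 mod 1933 = 1218, so (41811/1933) = (1218/1933)
factor out 2^1: 1218 = 2^1·609; with 1933 mod 8 = 5, (2/1933) = -1; sign now -1; continue with (609/1933)
flip (609/1933) -> (1933/609): both odd, 609 mod 4 = 1, 1933 mod 4 = 1, so the flip contributes +1; sign now -1
(1933/609): 1933 mod 609 = 106, so (1933/609) = (106/609)
factor out 2^1: 106 = 2^1·53; with 609 mod 8 = 1, (2/609) = +1; sign now -1; continue with (53/609)
flip (53/609) -> (609/53): both odd, 53 mod 4 = 1, 609 mod 4 = 1, so the flip contributes +1; sign now -1
(609/53): 609 mod 53 = 26, so (609/53) = (26/53)
factor out 2^1: 26 = 2^1·13; with 53 mod 8 = 5, (2/53) = -1; sign now +1; continue with (13/53)
flip (13/53) -> (53/13): both odd, 13 mod 4 = 1, 53 mod 4 = 1, so the flip contributes +1; sign now +1
(53/13): 53 mod 13 = 1, so (53/13) = (1/13)
reached (1/13) = 1, so the symbol is +1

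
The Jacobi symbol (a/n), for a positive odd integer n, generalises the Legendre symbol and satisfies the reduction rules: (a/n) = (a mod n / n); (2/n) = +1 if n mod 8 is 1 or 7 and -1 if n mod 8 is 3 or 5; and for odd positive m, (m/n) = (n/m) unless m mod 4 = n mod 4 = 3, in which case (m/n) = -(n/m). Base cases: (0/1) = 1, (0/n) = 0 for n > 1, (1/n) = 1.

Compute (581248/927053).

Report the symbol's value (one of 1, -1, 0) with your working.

-1

581248 = 2^7·4541; (2/927053) = -1 since 927053 mod 8 = 5, so (581248/927053) = (-1)^7·(4541/927053); sign now -1
reciprocity: (4541/927053) = +1·(927053/4541) since 4541 mod 4 = 1, 927053 mod 4 = 1; sign now -1
(927053/4541) = (689/4541)   [reduce mod 4541]
reciprocity: (689/4541) = +1·(4541/689) since 689 mod 4 = 1, 4541 mod 4 = 1; sign now -1
(4541/689) = (407/689)   [reduce mod 689]
reciprocity: (407/689) = +1·(689/407) since 407 mod 4 = 3, 689 mod 4 = 1; sign now -1
(689/407) = (282/407)   [reduce mod 407]
282 = 2^1·141; (2/407) = +1 since 407 mod 8 = 7, so (282/407) = (+1)^1·(141/407); sign now -1
reciprocity: (141/407) = +1·(407/141) since 141 mod 4 = 1, 407 mod 4 = 3; sign now -1
(407/141) = (125/141)   [reduce mod 141]
reciprocity: (125/141) = +1·(141/125) since 125 mod 4 = 1, 141 mod 4 = 1; sign now -1
(141/125) = (16/125)   [reduce mod 125]
16 = 2^4·1; (2/125) = -1 since 125 mod 8 = 5, so (16/125) = (-1)^4·(1/125); sign now -1
(1/125) = 1; final value = sign = -1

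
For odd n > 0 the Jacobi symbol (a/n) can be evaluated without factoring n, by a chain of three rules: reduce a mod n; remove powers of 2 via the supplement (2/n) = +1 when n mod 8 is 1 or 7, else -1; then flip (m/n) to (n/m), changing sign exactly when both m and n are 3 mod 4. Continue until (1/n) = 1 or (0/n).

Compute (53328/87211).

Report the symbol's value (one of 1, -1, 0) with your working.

53328 = 2^4·3333; (2/87211) = -1 since 87211 mod 8 = 3, so (53328/87211) = (-1)^4·(3333/87211); sign now +1
reciprocity: (3333/87211) = +1·(87211/3333) since 3333 mod 4 = 1, 87211 mod 4 = 3; sign now +1
(87211/3333) = (553/3333)   [reduce mod 3333]
reciprocity: (553/3333) = +1·(3333/553) since 553 mod 4 = 1, 3333 mod 4 = 1; sign now +1
(3333/553) = (15/553)   [reduce mod 553]
reciprocity: (15/553) = +1·(553/15) since 15 mod 4 = 3, 553 mod 4 = 1; sign now +1
(553/15) = (13/15)   [reduce mod 15]
reciprocity: (13/15) = +1·(15/13) since 13 mod 4 = 1, 15 mod 4 = 3; sign now +1
(15/13) = (2/13)   [reduce mod 13]
2 = 2^1·1; (2/13) = -1 since 13 mod 8 = 5, so (2/13) = (-1)^1·(1/13); sign now -1
(1/13) = 1; final value = sign = -1

-1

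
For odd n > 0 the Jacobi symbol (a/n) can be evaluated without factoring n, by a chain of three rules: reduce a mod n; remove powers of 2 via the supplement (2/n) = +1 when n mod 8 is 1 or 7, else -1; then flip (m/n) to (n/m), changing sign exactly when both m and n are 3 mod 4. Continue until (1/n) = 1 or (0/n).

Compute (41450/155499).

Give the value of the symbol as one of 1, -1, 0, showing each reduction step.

1

41450 = 2^1·20725; (2/155499) = -1 since 155499 mod 8 = 3, so (41450/155499) = (-1)^1·(20725/155499); sign now -1
reciprocity: (20725/155499) = +1·(155499/20725) since 20725 mod 4 = 1, 155499 mod 4 = 3; sign now -1
(155499/20725) = (10424/20725)   [reduce mod 20725]
10424 = 2^3·1303; (2/20725) = -1 since 20725 mod 8 = 5, so (10424/20725) = (-1)^3·(1303/20725); sign now +1
reciprocity: (1303/20725) = +1·(20725/1303) since 1303 mod 4 = 3, 20725 mod 4 = 1; sign now +1
(20725/1303) = (1180/1303)   [reduce mod 1303]
1180 = 2^2·295; (2/1303) = +1 since 1303 mod 8 = 7, so (1180/1303) = (+1)^2·(295/1303); sign now +1
reciprocity: (295/1303) = -1·(1303/295) since 295 mod 4 = 3, 1303 mod 4 = 3; sign now -1
(1303/295) = (123/295)   [reduce mod 295]
reciprocity: (123/295) = -1·(295/123) since 123 mod 4 = 3, 295 mod 4 = 3; sign now +1
(295/123) = (49/123)   [reduce mod 123]
reciprocity: (49/123) = +1·(123/49) since 49 mod 4 = 1, 123 mod 4 = 3; sign now +1
(123/49) = (25/49)   [reduce mod 49]
reciprocity: (25/49) = +1·(49/25) since 25 mod 4 = 1, 49 mod 4 = 1; sign now +1
(49/25) = (24/25)   [reduce mod 25]
24 = 2^3·3; (2/25) = +1 since 25 mod 8 = 1, so (24/25) = (+1)^3·(3/25); sign now +1
reciprocity: (3/25) = +1·(25/3) since 3 mod 4 = 3, 25 mod 4 = 1; sign now +1
(25/3) = (1/3)   [reduce mod 3]
(1/3) = 1; final value = sign = +1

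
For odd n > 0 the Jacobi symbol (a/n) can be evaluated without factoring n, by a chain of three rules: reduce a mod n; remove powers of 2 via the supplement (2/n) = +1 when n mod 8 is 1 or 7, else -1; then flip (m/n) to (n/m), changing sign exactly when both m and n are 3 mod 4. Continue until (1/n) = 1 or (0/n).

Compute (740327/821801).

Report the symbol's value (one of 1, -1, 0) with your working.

flip (740327/821801) -> (821801/740327): both odd, 740327 mod 4 = 3, 821801 mod 4 = 1, so the flip contributes +1; sign now +1
(821801/740327): 821801 mod 740327 = 81474, so (821801/740327) = (81474/740327)
factor out 2^1: 81474 = 2^1·40737; with 740327 mod 8 = 7, (2/740327) = +1; sign now +1; continue with (40737/740327)
flip (40737/740327) -> (740327/40737): both odd, 40737 mod 4 = 1, 740327 mod 4 = 3, so the flip contributes +1; sign now +1
(740327/40737): 740327 mod 40737 = 7061, so (740327/40737) = (7061/40737)
flip (7061/40737) -> (40737/7061): both odd, 7061 mod 4 = 1, 40737 mod 4 = 1, so the flip contributes +1; sign now +1
(40737/7061): 40737 mod 7061 = 5432, so (40737/7061) = (5432/7061)
factor out 2^3: 5432 = 2^3·679; with 7061 mod 8 = 5, (2/7061) = -1; sign now -1; continue with (679/7061)
flip (679/7061) -> (7061/679): both odd, 679 mod 4 = 3, 7061 mod 4 = 1, so the flip contributes +1; sign now -1
(7061/679): 7061 mod 679 = 271, so (7061/679) = (271/679)
flip (271/679) -> (679/271): both odd, 271 mod 4 = 3, 679 mod 4 = 3, so the flip contributes -1; sign now +1
(679/271): 679 mod 271 = 137, so (679/271) = (137/271)
flip (137/271) -> (271/137): both odd, 137 mod 4 = 1, 271 mod 4 = 3, so the flip contributes +1; sign now +1
(271/137): 271 mod 137 = 134, so (271/137) = (134/137)
factor out 2^1: 134 = 2^1·67; with 137 mod 8 = 1, (2/137) = +1; sign now +1; continue with (67/137)
flip (67/137) -> (137/67): both odd, 67 mod 4 = 3, 137 mod 4 = 1, so the flip contributes +1; sign now +1
(137/67): 137 mod 67 = 3, so (137/67) = (3/67)
flip (3/67) -> (67/3): both odd, 3 mod 4 = 3, 67 mod 4 = 3, so the flip contributes -1; sign now -1
(67/3): 67 mod 3 = 1, so (67/3) = (1/3)
reached (1/3) = 1, so the symbol is -1

-1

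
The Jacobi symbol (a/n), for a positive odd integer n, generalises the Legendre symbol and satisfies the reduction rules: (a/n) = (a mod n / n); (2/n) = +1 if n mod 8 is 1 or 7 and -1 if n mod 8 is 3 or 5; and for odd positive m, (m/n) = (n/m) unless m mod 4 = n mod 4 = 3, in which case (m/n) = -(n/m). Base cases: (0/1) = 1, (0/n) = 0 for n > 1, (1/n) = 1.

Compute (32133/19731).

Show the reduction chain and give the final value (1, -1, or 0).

0

(32133/19731) = (12402/19731)   [reduce mod 19731]
12402 = 2^1·6201; (2/19731) = -1 since 19731 mod 8 = 3, so (12402/19731) = (-1)^1·(6201/19731); sign now -1
reciprocity: (6201/19731) = +1·(19731/6201) since 6201 mod 4 = 1, 19731 mod 4 = 3; sign now -1
(19731/6201) = (1128/6201)   [reduce mod 6201]
1128 = 2^3·141; (2/6201) = +1 since 6201 mod 8 = 1, so (1128/6201) = (+1)^3·(141/6201); sign now -1
reciprocity: (141/6201) = +1·(6201/141) since 141 mod 4 = 1, 6201 mod 4 = 1; sign now -1
(6201/141) = (138/141)   [reduce mod 141]
138 = 2^1·69; (2/141) = -1 since 141 mod 8 = 5, so (138/141) = (-1)^1·(69/141); sign now +1
reciprocity: (69/141) = +1·(141/69) since 69 mod 4 = 1, 141 mod 4 = 1; sign now +1
(141/69) = (3/69)   [reduce mod 69]
reciprocity: (3/69) = +1·(69/3) since 3 mod 4 = 3, 69 mod 4 = 1; sign now +1
(69/3) = (0/3)   [reduce mod 3]
(0/3) = 0   [gcd(a, n) > 1]; final value = 0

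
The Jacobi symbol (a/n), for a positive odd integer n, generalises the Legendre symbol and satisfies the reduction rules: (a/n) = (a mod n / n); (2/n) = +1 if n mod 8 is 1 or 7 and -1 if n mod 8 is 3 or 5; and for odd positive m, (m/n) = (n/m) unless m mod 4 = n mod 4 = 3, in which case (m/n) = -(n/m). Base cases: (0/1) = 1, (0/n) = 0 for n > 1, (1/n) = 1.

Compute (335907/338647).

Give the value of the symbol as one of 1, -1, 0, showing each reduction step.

1

reciprocity: (335907/338647) = -1·(338647/335907) since 335907 mod 4 = 3, 338647 mod 4 = 3; sign now -1
(338647/335907) = (2740/335907)   [reduce mod 335907]
2740 = 2^2·685; (2/335907) = -1 since 335907 mod 8 = 3, so (2740/335907) = (-1)^2·(685/335907); sign now -1
reciprocity: (685/335907) = +1·(335907/685) since 685 mod 4 = 1, 335907 mod 4 = 3; sign now -1
(335907/685) = (257/685)   [reduce mod 685]
reciprocity: (257/685) = +1·(685/257) since 257 mod 4 = 1, 685 mod 4 = 1; sign now -1
(685/257) = (171/257)   [reduce mod 257]
reciprocity: (171/257) = +1·(257/171) since 171 mod 4 = 3, 257 mod 4 = 1; sign now -1
(257/171) = (86/171)   [reduce mod 171]
86 = 2^1·43; (2/171) = -1 since 171 mod 8 = 3, so (86/171) = (-1)^1·(43/171); sign now +1
reciprocity: (43/171) = -1·(171/43) since 43 mod 4 = 3, 171 mod 4 = 3; sign now -1
(171/43) = (42/43)   [reduce mod 43]
42 = 2^1·21; (2/43) = -1 since 43 mod 8 = 3, so (42/43) = (-1)^1·(21/43); sign now +1
reciprocity: (21/43) = +1·(43/21) since 21 mod 4 = 1, 43 mod 4 = 3; sign now +1
(43/21) = (1/21)   [reduce mod 21]
(1/21) = 1; final value = sign = +1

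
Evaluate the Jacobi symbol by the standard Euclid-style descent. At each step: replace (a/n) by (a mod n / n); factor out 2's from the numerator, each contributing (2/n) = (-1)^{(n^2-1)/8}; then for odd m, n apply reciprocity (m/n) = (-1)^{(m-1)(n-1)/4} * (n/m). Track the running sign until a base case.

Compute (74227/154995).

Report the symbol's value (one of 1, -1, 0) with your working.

-1

reciprocity: (74227/154995) = -1·(154995/74227) since 74227 mod 4 = 3, 154995 mod 4 = 3; sign now -1
(154995/74227) = (6541/74227)   [reduce mod 74227]
reciprocity: (6541/74227) = +1·(74227/6541) since 6541 mod 4 = 1, 74227 mod 4 = 3; sign now -1
(74227/6541) = (2276/6541)   [reduce mod 6541]
2276 = 2^2·569; (2/6541) = -1 since 6541 mod 8 = 5, so (2276/6541) = (-1)^2·(569/6541); sign now -1
reciprocity: (569/6541) = +1·(6541/569) since 569 mod 4 = 1, 6541 mod 4 = 1; sign now -1
(6541/569) = (282/569)   [reduce mod 569]
282 = 2^1·141; (2/569) = +1 since 569 mod 8 = 1, so (282/569) = (+1)^1·(141/569); sign now -1
reciprocity: (141/569) = +1·(569/141) since 141 mod 4 = 1, 569 mod 4 = 1; sign now -1
(569/141) = (5/141)   [reduce mod 141]
reciprocity: (5/141) = +1·(141/5) since 5 mod 4 = 1, 141 mod 4 = 1; sign now -1
(141/5) = (1/5)   [reduce mod 5]
(1/5) = 1; final value = sign = -1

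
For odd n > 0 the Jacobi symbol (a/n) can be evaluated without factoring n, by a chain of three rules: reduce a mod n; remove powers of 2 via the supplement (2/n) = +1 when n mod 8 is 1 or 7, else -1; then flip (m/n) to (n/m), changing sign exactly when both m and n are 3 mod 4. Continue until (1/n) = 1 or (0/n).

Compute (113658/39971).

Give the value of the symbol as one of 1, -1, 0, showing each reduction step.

1

(113658/39971) = (33716/39971)   [reduce mod 39971]
33716 = 2^2·8429; (2/39971) = -1 since 39971 mod 8 = 3, so (33716/39971) = (-1)^2·(8429/39971); sign now +1
reciprocity: (8429/39971) = +1·(39971/8429) since 8429 mod 4 = 1, 39971 mod 4 = 3; sign now +1
(39971/8429) = (6255/8429)   [reduce mod 8429]
reciprocity: (6255/8429) = +1·(8429/6255) since 6255 mod 4 = 3, 8429 mod 4 = 1; sign now +1
(8429/6255) = (2174/6255)   [reduce mod 6255]
2174 = 2^1·1087; (2/6255) = +1 since 6255 mod 8 = 7, so (2174/6255) = (+1)^1·(1087/6255); sign now +1
reciprocity: (1087/6255) = -1·(6255/1087) since 1087 mod 4 = 3, 6255 mod 4 = 3; sign now -1
(6255/1087) = (820/1087)   [reduce mod 1087]
820 = 2^2·205; (2/1087) = +1 since 1087 mod 8 = 7, so (820/1087) = (+1)^2·(205/1087); sign now -1
reciprocity: (205/1087) = +1·(1087/205) since 205 mod 4 = 1, 1087 mod 4 = 3; sign now -1
(1087/205) = (62/205)   [reduce mod 205]
62 = 2^1·31; (2/205) = -1 since 205 mod 8 = 5, so (62/205) = (-1)^1·(31/205); sign now +1
reciprocity: (31/205) = +1·(205/31) since 31 mod 4 = 3, 205 mod 4 = 1; sign now +1
(205/31) = (19/31)   [reduce mod 31]
reciprocity: (19/31) = -1·(31/19) since 19 mod 4 = 3, 31 mod 4 = 3; sign now -1
(31/19) = (12/19)   [reduce mod 19]
12 = 2^2·3; (2/19) = -1 since 19 mod 8 = 3, so (12/19) = (-1)^2·(3/19); sign now -1
reciprocity: (3/19) = -1·(19/3) since 3 mod 4 = 3, 19 mod 4 = 3; sign now +1
(19/3) = (1/3)   [reduce mod 3]
(1/3) = 1; final value = sign = +1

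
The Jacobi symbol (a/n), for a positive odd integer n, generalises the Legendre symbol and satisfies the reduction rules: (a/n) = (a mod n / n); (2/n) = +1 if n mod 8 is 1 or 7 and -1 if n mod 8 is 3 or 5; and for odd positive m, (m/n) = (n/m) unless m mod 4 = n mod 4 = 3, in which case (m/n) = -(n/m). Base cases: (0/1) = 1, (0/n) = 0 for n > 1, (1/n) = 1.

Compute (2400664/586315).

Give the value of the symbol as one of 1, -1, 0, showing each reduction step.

1

(2400664/586315) = (55404/586315)   [reduce mod 586315]
55404 = 2^2·13851; (2/586315) = -1 since 586315 mod 8 = 3, so (55404/586315) = (-1)^2·(13851/586315); sign now +1
reciprocity: (13851/586315) = -1·(586315/13851) since 13851 mod 4 = 3, 586315 mod 4 = 3; sign now -1
(586315/13851) = (4573/13851)   [reduce mod 13851]
reciprocity: (4573/13851) = +1·(13851/4573) since 4573 mod 4 = 1, 13851 mod 4 = 3; sign now -1
(13851/4573) = (132/4573)   [reduce mod 4573]
132 = 2^2·33; (2/4573) = -1 since 4573 mod 8 = 5, so (132/4573) = (-1)^2·(33/4573); sign now -1
reciprocity: (33/4573) = +1·(4573/33) since 33 mod 4 = 1, 4573 mod 4 = 1; sign now -1
(4573/33) = (19/33)   [reduce mod 33]
reciprocity: (19/33) = +1·(33/19) since 19 mod 4 = 3, 33 mod 4 = 1; sign now -1
(33/19) = (14/19)   [reduce mod 19]
14 = 2^1·7; (2/19) = -1 since 19 mod 8 = 3, so (14/19) = (-1)^1·(7/19); sign now +1
reciprocity: (7/19) = -1·(19/7) since 7 mod 4 = 3, 19 mod 4 = 3; sign now -1
(19/7) = (5/7)   [reduce mod 7]
reciprocity: (5/7) = +1·(7/5) since 5 mod 4 = 1, 7 mod 4 = 3; sign now -1
(7/5) = (2/5)   [reduce mod 5]
2 = 2^1·1; (2/5) = -1 since 5 mod 8 = 5, so (2/5) = (-1)^1·(1/5); sign now +1
(1/5) = 1; final value = sign = +1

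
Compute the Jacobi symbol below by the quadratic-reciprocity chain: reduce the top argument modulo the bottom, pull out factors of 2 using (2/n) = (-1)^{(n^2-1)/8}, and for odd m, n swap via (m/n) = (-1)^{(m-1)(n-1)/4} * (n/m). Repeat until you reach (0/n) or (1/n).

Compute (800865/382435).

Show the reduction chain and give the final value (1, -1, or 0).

(800865/382435): 800865 mod 382435 = 35995, so (800865/382435) = (35995/382435)
flip (35995/382435) -> (382435/35995): both odd, 35995 mod 4 = 3, 382435 mod 4 = 3, so the flip contributes -1; sign now -1
(382435/35995): 382435 mod 35995 = 22485, so (382435/35995) = (22485/35995)
flip (22485/35995) -> (35995/22485): both odd, 22485 mod 4 = 1, 35995 mod 4 = 3, so the flip contributes +1; sign now -1
(35995/22485): 35995 mod 22485 = 13510, so (35995/22485) = (13510/22485)
factor out 2^1: 13510 = 2^1·6755; with 22485 mod 8 = 5, (2/22485) = -1; sign now +1; continue with (6755/22485)
flip (6755/22485) -> (22485/6755): both odd, 6755 mod 4 = 3, 22485 mod 4 = 1, so the flip contributes +1; sign now +1
(22485/6755): 22485 mod 6755 = 2220, so (22485/6755) = (2220/6755)
factor out 2^2: 2220 = 2^2·555; with 6755 mod 8 = 3, (2/6755) = -1; sign now +1; continue with (555/6755)
flip (555/6755) -> (6755/555): both odd, 555 mod 4 = 3, 6755 mod 4 = 3, so the flip contributes -1; sign now -1
(6755/555): 6755 mod 555 = 95, so (6755/555) = (95/555)
flip (95/555) -> (555/95): both odd, 95 mod 4 = 3, 555 mod 4 = 3, so the flip contributes -1; sign now +1
(555/95): 555 mod 95 = 80, so (555/95) = (80/95)
factor out 2^4: 80 = 2^4·5; with 95 mod 8 = 7, (2/95) = +1; sign now +1; continue with (5/95)
flip (5/95) -> (95/5): both odd, 5 mod 4 = 1, 95 mod 4 = 3, so the flip contributes +1; sign now +1
(95/5): 95 mod 5 = 0, so (95/5) = (0/5)
reached (0/5); gcd(a, n) > 1, so (0/5) = 0 and the symbol is 0

0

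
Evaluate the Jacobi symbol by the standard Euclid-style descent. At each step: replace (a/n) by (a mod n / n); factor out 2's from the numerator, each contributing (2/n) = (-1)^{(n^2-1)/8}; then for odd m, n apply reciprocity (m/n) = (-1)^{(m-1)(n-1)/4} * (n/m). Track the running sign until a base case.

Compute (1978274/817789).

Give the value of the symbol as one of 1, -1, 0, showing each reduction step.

(1978274/817789) = (342696/817789)   [reduce mod 817789]
342696 = 2^3·42837; (2/817789) = -1 since 817789 mod 8 = 5, so (342696/817789) = (-1)^3·(42837/817789); sign now -1
reciprocity: (42837/817789) = +1·(817789/42837) since 42837 mod 4 = 1, 817789 mod 4 = 1; sign now -1
(817789/42837) = (3886/42837)   [reduce mod 42837]
3886 = 2^1·1943; (2/42837) = -1 since 42837 mod 8 = 5, so (3886/42837) = (-1)^1·(1943/42837); sign now +1
reciprocity: (1943/42837) = +1·(42837/1943) since 1943 mod 4 = 3, 42837 mod 4 = 1; sign now +1
(42837/1943) = (91/1943)   [reduce mod 1943]
reciprocity: (91/1943) = -1·(1943/91) since 91 mod 4 = 3, 1943 mod 4 = 3; sign now -1
(1943/91) = (32/91)   [reduce mod 91]
32 = 2^5·1; (2/91) = -1 since 91 mod 8 = 3, so (32/91) = (-1)^5·(1/91); sign now +1
(1/91) = 1; final value = sign = +1

1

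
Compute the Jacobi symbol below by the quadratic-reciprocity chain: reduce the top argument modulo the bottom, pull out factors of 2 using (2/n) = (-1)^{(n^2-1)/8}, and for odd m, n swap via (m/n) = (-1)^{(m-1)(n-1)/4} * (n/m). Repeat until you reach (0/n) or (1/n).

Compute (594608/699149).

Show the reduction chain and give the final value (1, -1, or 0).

factor out 2^4: 594608 = 2^4·37163; with 699149 mod 8 = 5, (2/699149) = -1; sign now +1; continue with (37163/699149)
flip (37163/699149) -> (699149/37163): both odd, 37163 mod 4 = 3, 699149 mod 4 = 1, so the flip contributes +1; sign now +1
(699149/37163): 699149 mod 37163 = 30215, so (699149/37163) = (30215/37163)
flip (30215/37163) -> (37163/30215): both odd, 30215 mod 4 = 3, 37163 mod 4 = 3, so the flip contributes -1; sign now -1
(37163/30215): 37163 mod 30215 = 6948, so (37163/30215) = (6948/30215)
factor out 2^2: 6948 = 2^2·1737; with 30215 mod 8 = 7, (2/30215) = +1; sign now -1; continue with (1737/30215)
flip (1737/30215) -> (30215/1737): both odd, 1737 mod 4 = 1, 30215 mod 4 = 3, so the flip contributes +1; sign now -1
(30215/1737): 30215 mod 1737 = 686, so (30215/1737) = (686/1737)
factor out 2^1: 686 = 2^1·343; with 1737 mod 8 = 1, (2/1737) = +1; sign now -1; continue with (343/1737)
flip (343/1737) -> (1737/343): both odd, 343 mod 4 = 3, 1737 mod 4 = 1, so the flip contributes +1; sign now -1
(1737/343): 1737 mod 343 = 22, so (1737/343) = (22/343)
factor out 2^1: 22 = 2^1·11; with 343 mod 8 = 7, (2/343) = +1; sign now -1; continue with (11/343)
flip (11/343) -> (343/11): both odd, 11 mod 4 = 3, 343 mod 4 = 3, so the flip contributes -1; sign now +1
(343/11): 343 mod 11 = 2, so (343/11) = (2/11)
factor out 2^1: 2 = 2^1·1; with 11 mod 8 = 3, (2/11) = -1; sign now -1; continue with (1/11)
reached (1/11) = 1, so the symbol is -1

-1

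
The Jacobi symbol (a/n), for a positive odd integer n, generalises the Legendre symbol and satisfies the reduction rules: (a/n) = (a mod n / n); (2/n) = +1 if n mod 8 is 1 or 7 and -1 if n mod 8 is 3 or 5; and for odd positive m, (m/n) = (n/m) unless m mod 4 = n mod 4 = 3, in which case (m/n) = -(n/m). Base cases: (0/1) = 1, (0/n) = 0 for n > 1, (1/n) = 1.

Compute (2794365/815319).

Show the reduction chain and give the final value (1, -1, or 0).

(2794365/815319) = (348408/815319)   [reduce mod 815319]
348408 = 2^3·43551; (2/815319) = +1 since 815319 mod 8 = 7, so (348408/815319) = (+1)^3·(43551/815319); sign now +1
reciprocity: (43551/815319) = -1·(815319/43551) since 43551 mod 4 = 3, 815319 mod 4 = 3; sign now -1
(815319/43551) = (31401/43551)   [reduce mod 43551]
reciprocity: (31401/43551) = +1·(43551/31401) since 31401 mod 4 = 1, 43551 mod 4 = 3; sign now -1
(43551/31401) = (12150/31401)   [reduce mod 31401]
12150 = 2^1·6075; (2/31401) = +1 since 31401 mod 8 = 1, so (12150/31401) = (+1)^1·(6075/31401); sign now -1
reciprocity: (6075/31401) = +1·(31401/6075) since 6075 mod 4 = 3, 31401 mod 4 = 1; sign now -1
(31401/6075) = (1026/6075)   [reduce mod 6075]
1026 = 2^1·513; (2/6075) = -1 since 6075 mod 8 = 3, so (1026/6075) = (-1)^1·(513/6075); sign now +1
reciprocity: (513/6075) = +1·(6075/513) since 513 mod 4 = 1, 6075 mod 4 = 3; sign now +1
(6075/513) = (432/513)   [reduce mod 513]
432 = 2^4·27; (2/513) = +1 since 513 mod 8 = 1, so (432/513) = (+1)^4·(27/513); sign now +1
reciprocity: (27/513) = +1·(513/27) since 27 mod 4 = 3, 513 mod 4 = 1; sign now +1
(513/27) = (0/27)   [reduce mod 27]
(0/27) = 0   [gcd(a, n) > 1]; final value = 0

0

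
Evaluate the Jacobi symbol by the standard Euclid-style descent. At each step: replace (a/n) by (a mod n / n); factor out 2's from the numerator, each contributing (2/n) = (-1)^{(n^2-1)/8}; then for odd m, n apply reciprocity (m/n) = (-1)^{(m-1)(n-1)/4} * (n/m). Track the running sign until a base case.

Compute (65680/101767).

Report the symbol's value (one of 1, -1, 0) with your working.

-1

factor out 2^4: 65680 = 2^4·4105; with 101767 mod 8 = 7, (2/101767) = +1; sign now +1; continue with (4105/101767)
flip (4105/101767) -> (101767/4105): both odd, 4105 mod 4 = 1, 101767 mod 4 = 3, so the flip contributes +1; sign now +1
(101767/4105): 101767 mod 4105 = 3247, so (101767/4105) = (3247/4105)
flip (3247/4105) -> (4105/3247): both odd, 3247 mod 4 = 3, 4105 mod 4 = 1, so the flip contributes +1; sign now +1
(4105/3247): 4105 mod 3247 = 858, so (4105/3247) = (858/3247)
factor out 2^1: 858 = 2^1·429; with 3247 mod 8 = 7, (2/3247) = +1; sign now +1; continue with (429/3247)
flip (429/3247) -> (3247/429): both odd, 429 mod 4 = 1, 3247 mod 4 = 3, so the flip contributes +1; sign now +1
(3247/429): 3247 mod 429 = 244, so (3247/429) = (244/429)
factor out 2^2: 244 = 2^2·61; with 429 mod 8 = 5, (2/429) = -1; sign now +1; continue with (61/429)
flip (61/429) -> (429/61): both odd, 61 mod 4 = 1, 429 mod 4 = 1, so the flip contributes +1; sign now +1
(429/61): 429 mod 61 = 2, so (429/61) = (2/61)
factor out 2^1: 2 = 2^1·1; with 61 mod 8 = 5, (2/61) = -1; sign now -1; continue with (1/61)
reached (1/61) = 1, so the symbol is -1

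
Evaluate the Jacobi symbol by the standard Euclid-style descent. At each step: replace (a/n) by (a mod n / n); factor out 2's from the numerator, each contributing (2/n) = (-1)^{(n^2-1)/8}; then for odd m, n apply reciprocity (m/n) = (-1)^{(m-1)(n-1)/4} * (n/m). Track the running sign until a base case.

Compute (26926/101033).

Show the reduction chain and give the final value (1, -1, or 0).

factor out 2^1: 26926 = 2^1·13463; with 101033 mod 8 = 1, (2/101033) = +1; sign now +1; continue with (13463/101033)
flip (13463/101033) -> (101033/13463): both odd, 13463 mod 4 = 3, 101033 mod 4 = 1, so the flip contributes +1; sign now +1
(101033/13463): 101033 mod 13463 = 6792, so (101033/13463) = (6792/13463)
factor out 2^3: 6792 = 2^3·849; with 13463 mod 8 = 7, (2/13463) = +1; sign now +1; continue with (849/13463)
flip (849/13463) -> (13463/849): both odd, 849 mod 4 = 1, 13463 mod 4 = 3, so the flip contributes +1; sign now +1
(13463/849): 13463 mod 849 = 728, so (13463/849) = (728/849)
factor out 2^3: 728 = 2^3·91; with 849 mod 8 = 1, (2/849) = +1; sign now +1; continue with (91/849)
flip (91/849) -> (849/91): both odd, 91 mod 4 = 3, 849 mod 4 = 1, so the flip contributes +1; sign now +1
(849/91): 849 mod 91 = 30, so (849/91) = (30/91)
factor out 2^1: 30 = 2^1·15; with 91 mod 8 = 3, (2/91) = -1; sign now -1; continue with (15/91)
flip (15/91) -> (91/15): both odd, 15 mod 4 = 3, 91 mod 4 = 3, so the flip contributes -1; sign now +1
(91/15): 91 mod 15 = 1, so (91/15) = (1/15)
reached (1/15) = 1, so the symbol is +1

1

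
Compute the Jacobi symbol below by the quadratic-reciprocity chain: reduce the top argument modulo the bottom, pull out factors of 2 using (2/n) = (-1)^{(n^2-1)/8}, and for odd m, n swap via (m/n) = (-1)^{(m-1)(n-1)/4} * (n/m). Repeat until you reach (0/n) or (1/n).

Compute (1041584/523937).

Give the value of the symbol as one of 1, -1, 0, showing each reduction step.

(1041584/523937) = (517647/523937)   [reduce mod 523937]
reciprocity: (517647/523937) = +1·(523937/517647) since 517647 mod 4 = 3, 523937 mod 4 = 1; sign now +1
(523937/517647) = (6290/517647)   [reduce mod 517647]
6290 = 2^1·3145; (2/517647) = +1 since 517647 mod 8 = 7, so (6290/517647) = (+1)^1·(3145/517647); sign now +1
reciprocity: (3145/517647) = +1·(517647/3145) since 3145 mod 4 = 1, 517647 mod 4 = 3; sign now +1
(517647/3145) = (1867/3145)   [reduce mod 3145]
reciprocity: (1867/3145) = +1·(3145/1867) since 1867 mod 4 = 3, 3145 mod 4 = 1; sign now +1
(3145/1867) = (1278/1867)   [reduce mod 1867]
1278 = 2^1·639; (2/1867) = -1 since 1867 mod 8 = 3, so (1278/1867) = (-1)^1·(639/1867); sign now -1
reciprocity: (639/1867) = -1·(1867/639) since 639 mod 4 = 3, 1867 mod 4 = 3; sign now +1
(1867/639) = (589/639)   [reduce mod 639]
reciprocity: (589/639) = +1·(639/589) since 589 mod 4 = 1, 639 mod 4 = 3; sign now +1
(639/589) = (50/589)   [reduce mod 589]
50 = 2^1·25; (2/589) = -1 since 589 mod 8 = 5, so (50/589) = (-1)^1·(25/589); sign now -1
reciprocity: (25/589) = +1·(589/25) since 25 mod 4 = 1, 589 mod 4 = 1; sign now -1
(589/25) = (14/25)   [reduce mod 25]
14 = 2^1·7; (2/25) = +1 since 25 mod 8 = 1, so (14/25) = (+1)^1·(7/25); sign now -1
reciprocity: (7/25) = +1·(25/7) since 7 mod 4 = 3, 25 mod 4 = 1; sign now -1
(25/7) = (4/7)   [reduce mod 7]
4 = 2^2·1; (2/7) = +1 since 7 mod 8 = 7, so (4/7) = (+1)^2·(1/7); sign now -1
(1/7) = 1; final value = sign = -1

-1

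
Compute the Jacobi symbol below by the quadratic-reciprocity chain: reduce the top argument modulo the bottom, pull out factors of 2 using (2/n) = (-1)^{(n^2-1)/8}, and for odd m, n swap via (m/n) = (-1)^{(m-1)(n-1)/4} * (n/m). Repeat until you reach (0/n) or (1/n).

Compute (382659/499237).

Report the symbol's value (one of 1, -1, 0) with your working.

reciprocity: (382659/499237) = +1·(499237/382659) since 382659 mod 4 = 3, 499237 mod 4 = 1; sign now +1
(499237/382659) = (116578/382659)   [reduce mod 382659]
116578 = 2^1·58289; (2/382659) = -1 since 382659 mod 8 = 3, so (116578/382659) = (-1)^1·(58289/382659); sign now -1
reciprocity: (58289/382659) = +1·(382659/58289) since 58289 mod 4 = 1, 382659 mod 4 = 3; sign now -1
(382659/58289) = (32925/58289)   [reduce mod 58289]
reciprocity: (32925/58289) = +1·(58289/32925) since 32925 mod 4 = 1, 58289 mod 4 = 1; sign now -1
(58289/32925) = (25364/32925)   [reduce mod 32925]
25364 = 2^2·6341; (2/32925) = -1 since 32925 mod 8 = 5, so (25364/32925) = (-1)^2·(6341/32925); sign now -1
reciprocity: (6341/32925) = +1·(32925/6341) since 6341 mod 4 = 1, 32925 mod 4 = 1; sign now -1
(32925/6341) = (1220/6341)   [reduce mod 6341]
1220 = 2^2·305; (2/6341) = -1 since 6341 mod 8 = 5, so (1220/6341) = (-1)^2·(305/6341); sign now -1
reciprocity: (305/6341) = +1·(6341/305) since 305 mod 4 = 1, 6341 mod 4 = 1; sign now -1
(6341/305) = (241/305)   [reduce mod 305]
reciprocity: (241/305) = +1·(305/241) since 241 mod 4 = 1, 305 mod 4 = 1; sign now -1
(305/241) = (64/241)   [reduce mod 241]
64 = 2^6·1; (2/241) = +1 since 241 mod 8 = 1, so (64/241) = (+1)^6·(1/241); sign now -1
(1/241) = 1; final value = sign = -1

-1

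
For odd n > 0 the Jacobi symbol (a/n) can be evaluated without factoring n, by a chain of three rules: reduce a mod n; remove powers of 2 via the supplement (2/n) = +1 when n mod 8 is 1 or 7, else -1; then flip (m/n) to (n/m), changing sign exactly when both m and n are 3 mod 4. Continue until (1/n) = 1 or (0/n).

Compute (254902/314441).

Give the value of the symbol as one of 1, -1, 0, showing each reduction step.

-1

factor out 2^1: 254902 = 2^1·127451; with 314441 mod 8 = 1, (2/314441) = +1; sign now +1; continue with (127451/314441)
flip (127451/314441) -> (314441/127451): both odd, 127451 mod 4 = 3, 314441 mod 4 = 1, so the flip contributes +1; sign now +1
(314441/127451): 314441 mod 127451 = 59539, so (314441/127451) = (59539/127451)
flip (59539/127451) -> (127451/59539): both odd, 59539 mod 4 = 3, 127451 mod 4 = 3, so the flip contributes -1; sign now -1
(127451/59539): 127451 mod 59539 = 8373, so (127451/59539) = (8373/59539)
flip (8373/59539) -> (59539/8373): both odd, 8373 mod 4 = 1, 59539 mod 4 = 3, so the flip contributes +1; sign now -1
(59539/8373): 59539 mod 8373 = 928, so (59539/8373) = (928/8373)
factor out 2^5: 928 = 2^5·29; with 8373 mod 8 = 5, (2/8373) = -1; sign now +1; continue with (29/8373)
flip (29/8373) -> (8373/29): both odd, 29 mod 4 = 1, 8373 mod 4 = 1, so the flip contributes +1; sign now +1
(8373/29): 8373 mod 29 = 21, so (8373/29) = (21/29)
flip (21/29) -> (29/21): both odd, 21 mod 4 = 1, 29 mod 4 = 1, so the flip contributes +1; sign now +1
(29/21): 29 mod 21 = 8, so (29/21) = (8/21)
factor out 2^3: 8 = 2^3·1; with 21 mod 8 = 5, (2/21) = -1; sign now -1; continue with (1/21)
reached (1/21) = 1, so the symbol is -1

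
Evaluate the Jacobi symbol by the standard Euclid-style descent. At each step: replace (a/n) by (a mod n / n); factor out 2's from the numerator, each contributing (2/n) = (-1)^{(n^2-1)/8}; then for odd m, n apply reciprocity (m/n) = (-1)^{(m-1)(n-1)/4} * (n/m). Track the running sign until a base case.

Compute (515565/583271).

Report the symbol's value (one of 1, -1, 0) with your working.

reciprocity: (515565/583271) = +1·(583271/515565) since 515565 mod 4 = 1, 583271 mod 4 = 3; sign now +1
(583271/515565) = (67706/515565)   [reduce mod 515565]
67706 = 2^1·33853; (2/515565) = -1 since 515565 mod 8 = 5, so (67706/515565) = (-1)^1·(33853/515565); sign now -1
reciprocity: (33853/515565) = +1·(515565/33853) since 33853 mod 4 = 1, 515565 mod 4 = 1; sign now -1
(515565/33853) = (7770/33853)   [reduce mod 33853]
7770 = 2^1·3885; (2/33853) = -1 since 33853 mod 8 = 5, so (7770/33853) = (-1)^1·(3885/33853); sign now +1
reciprocity: (3885/33853) = +1·(33853/3885) since 3885 mod 4 = 1, 33853 mod 4 = 1; sign now +1
(33853/3885) = (2773/3885)   [reduce mod 3885]
reciprocity: (2773/3885) = +1·(3885/2773) since 2773 mod 4 = 1, 3885 mod 4 = 1; sign now +1
(3885/2773) = (1112/2773)   [reduce mod 2773]
1112 = 2^3·139; (2/2773) = -1 since 2773 mod 8 = 5, so (1112/2773) = (-1)^3·(139/2773); sign now -1
reciprocity: (139/2773) = +1·(2773/139) since 139 mod 4 = 3, 2773 mod 4 = 1; sign now -1
(2773/139) = (132/139)   [reduce mod 139]
132 = 2^2·33; (2/139) = -1 since 139 mod 8 = 3, so (132/139) = (-1)^2·(33/139); sign now -1
reciprocity: (33/139) = +1·(139/33) since 33 mod 4 = 1, 139 mod 4 = 3; sign now -1
(139/33) = (7/33)   [reduce mod 33]
reciprocity: (7/33) = +1·(33/7) since 7 mod 4 = 3, 33 mod 4 = 1; sign now -1
(33/7) = (5/7)   [reduce mod 7]
reciprocity: (5/7) = +1·(7/5) since 5 mod 4 = 1, 7 mod 4 = 3; sign now -1
(7/5) = (2/5)   [reduce mod 5]
2 = 2^1·1; (2/5) = -1 since 5 mod 8 = 5, so (2/5) = (-1)^1·(1/5); sign now +1
(1/5) = 1; final value = sign = +1

1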